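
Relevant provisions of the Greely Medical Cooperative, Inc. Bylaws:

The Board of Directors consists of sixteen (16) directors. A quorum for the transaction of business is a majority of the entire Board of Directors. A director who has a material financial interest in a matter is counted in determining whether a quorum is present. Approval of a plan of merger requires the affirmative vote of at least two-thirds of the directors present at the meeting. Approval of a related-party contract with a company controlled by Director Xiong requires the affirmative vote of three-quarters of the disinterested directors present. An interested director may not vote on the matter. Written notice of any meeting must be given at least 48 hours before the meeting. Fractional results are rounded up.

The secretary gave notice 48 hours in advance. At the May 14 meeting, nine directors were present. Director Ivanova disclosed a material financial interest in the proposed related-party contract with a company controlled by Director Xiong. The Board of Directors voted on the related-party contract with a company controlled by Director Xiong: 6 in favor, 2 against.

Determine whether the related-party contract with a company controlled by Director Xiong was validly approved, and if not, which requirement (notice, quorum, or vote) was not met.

Valid — all requirements satisfied.

Notice: 48 hours given; 48 required (48 ≥ 48). Satisfied.
Quorum: 9 present (interested directors count toward quorum); quorum is 9. Satisfied.
Vote: the related-party contract with a company controlled by Director Xiong requires three-fourths of the disinterested directors present (9 − 1 = 8). 3/4 of 8 = 6, so 6 affirmative votes are needed; 6 voted in favor. Satisfied.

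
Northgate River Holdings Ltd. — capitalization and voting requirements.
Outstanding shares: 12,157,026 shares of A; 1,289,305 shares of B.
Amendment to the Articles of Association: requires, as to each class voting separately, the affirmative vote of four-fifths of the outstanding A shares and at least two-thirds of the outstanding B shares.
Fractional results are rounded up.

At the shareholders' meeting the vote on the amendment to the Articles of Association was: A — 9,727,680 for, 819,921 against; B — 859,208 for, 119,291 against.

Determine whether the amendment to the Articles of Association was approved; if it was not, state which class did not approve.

Not approved — the B shares did not give the required vote.

A: 4/5 of 12157026 = 9725620.80, rounded up to 9725621; 9,725,621 required, 9,727,680 in favor — approved.
B: 2/3 of 1289305 = 859536.67, rounded up to 859537; 859,537 required, 859,208 in favor — not approved.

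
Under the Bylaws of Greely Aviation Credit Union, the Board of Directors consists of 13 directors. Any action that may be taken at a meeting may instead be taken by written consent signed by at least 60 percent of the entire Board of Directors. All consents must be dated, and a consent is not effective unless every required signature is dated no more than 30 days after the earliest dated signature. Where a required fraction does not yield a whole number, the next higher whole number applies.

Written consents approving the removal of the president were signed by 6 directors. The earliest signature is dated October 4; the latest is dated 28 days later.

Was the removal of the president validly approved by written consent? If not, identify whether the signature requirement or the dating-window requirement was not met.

Signatures required: at least 60 percent of 13 — 3/5 of 13 = 7.80, rounded up to 8, so 8 needed; 6 signed. Insufficient.
Dating window: the latest signature is 28 days after the earliest; the limit is 30 days. Within the window.

Not effective — insufficient signatures.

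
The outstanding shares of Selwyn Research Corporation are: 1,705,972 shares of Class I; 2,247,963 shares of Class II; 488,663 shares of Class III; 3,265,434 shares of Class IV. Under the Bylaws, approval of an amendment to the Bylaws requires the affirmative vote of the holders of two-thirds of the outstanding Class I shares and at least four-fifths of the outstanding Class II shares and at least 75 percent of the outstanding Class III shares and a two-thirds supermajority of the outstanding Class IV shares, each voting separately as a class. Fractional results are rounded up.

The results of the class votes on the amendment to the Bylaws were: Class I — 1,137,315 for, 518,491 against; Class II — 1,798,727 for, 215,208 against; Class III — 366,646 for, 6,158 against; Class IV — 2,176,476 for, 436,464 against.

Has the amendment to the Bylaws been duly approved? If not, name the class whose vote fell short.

Not approved — the Class IV shares did not give the required vote.

Class I: 2/3 of 1705972 = 1137314.67, rounded up to 1137315; 1,137,315 required, 1,137,315 in favor — approved.
Class II: 4/5 of 2247963 = 1798370.40, rounded up to 1798371; 1,798,371 required, 1,798,727 in favor — approved.
Class III: 3/4 of 488663 = 366497.25, rounded up to 366498; 366,498 required, 366,646 in favor — approved.
Class IV: 2/3 of 3265434 = 2176956; 2,176,956 required, 2,176,476 in favor — not approved.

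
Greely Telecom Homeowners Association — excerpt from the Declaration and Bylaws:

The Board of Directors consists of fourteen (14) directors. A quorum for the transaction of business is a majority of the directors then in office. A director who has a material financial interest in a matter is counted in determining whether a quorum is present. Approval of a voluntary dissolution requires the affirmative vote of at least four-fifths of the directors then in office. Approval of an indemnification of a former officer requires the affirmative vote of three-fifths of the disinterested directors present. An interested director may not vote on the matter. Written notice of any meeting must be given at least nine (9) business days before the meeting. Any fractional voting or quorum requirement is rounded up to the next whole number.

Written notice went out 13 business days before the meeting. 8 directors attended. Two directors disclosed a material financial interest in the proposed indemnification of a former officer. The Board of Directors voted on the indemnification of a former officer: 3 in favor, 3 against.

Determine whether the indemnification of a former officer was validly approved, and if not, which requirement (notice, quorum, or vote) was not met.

Notice: 13 business days given; 9 required (13 ≥ 9). Satisfied.
Quorum: 8 present (interested directors count toward quorum); quorum is 8. Satisfied.
Vote: the indemnification of a former officer requires three-fifths of the disinterested directors present (8 − 2 = 6). 3/5 of 6 = 3.60, rounded up to 4, so 4 affirmative votes are needed; 3 voted in favor. Not satisfied.

Invalid — vote requirement not satisfied.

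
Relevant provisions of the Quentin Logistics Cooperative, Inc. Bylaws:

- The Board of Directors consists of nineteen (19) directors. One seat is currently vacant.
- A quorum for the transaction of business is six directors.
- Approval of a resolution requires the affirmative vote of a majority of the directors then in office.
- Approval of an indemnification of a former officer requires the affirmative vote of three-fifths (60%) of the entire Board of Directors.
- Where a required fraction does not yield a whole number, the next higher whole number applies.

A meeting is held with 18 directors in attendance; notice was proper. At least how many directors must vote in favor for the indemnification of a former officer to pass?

12

The indemnification of a former officer requires three-fifths of the entire Board of Directors (19).
3/5 of 19 = 11.40, rounded up to 12.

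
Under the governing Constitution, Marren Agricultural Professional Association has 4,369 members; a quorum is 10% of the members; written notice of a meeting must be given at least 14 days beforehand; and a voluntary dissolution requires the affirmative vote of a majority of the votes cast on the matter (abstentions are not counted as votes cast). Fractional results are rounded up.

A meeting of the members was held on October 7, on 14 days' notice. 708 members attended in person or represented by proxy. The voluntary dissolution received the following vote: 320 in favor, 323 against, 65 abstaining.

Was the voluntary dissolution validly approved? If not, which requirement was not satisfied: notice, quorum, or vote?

Invalid — vote requirement not satisfied.

Notice: 14 days given; 14 required. Satisfied.
Quorum: 10% of 4,369 = 436.90, rounded up to 437; 708 present. Satisfied.
Vote: requires a majority of the votes cast (708 − 65 abstaining = 643); a majority of 643 is 322, so 322 needed; 320 in favor. Not satisfied.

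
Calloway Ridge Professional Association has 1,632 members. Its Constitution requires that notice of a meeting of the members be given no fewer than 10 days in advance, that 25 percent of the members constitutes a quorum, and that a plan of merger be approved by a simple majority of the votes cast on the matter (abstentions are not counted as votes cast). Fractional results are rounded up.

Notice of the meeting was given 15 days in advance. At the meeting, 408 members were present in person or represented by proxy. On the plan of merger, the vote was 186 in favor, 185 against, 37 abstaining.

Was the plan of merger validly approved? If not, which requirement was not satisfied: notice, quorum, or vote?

Valid — all requirements satisfied.

Notice: 15 days given; 10 required. Satisfied.
Quorum: 25% of 1,632 = 408; 408 present. Satisfied.
Vote: requires a majority of the votes cast (408 − 37 abstaining = 371); a majority of 371 is 186, so 186 needed; 186 in favor. Satisfied.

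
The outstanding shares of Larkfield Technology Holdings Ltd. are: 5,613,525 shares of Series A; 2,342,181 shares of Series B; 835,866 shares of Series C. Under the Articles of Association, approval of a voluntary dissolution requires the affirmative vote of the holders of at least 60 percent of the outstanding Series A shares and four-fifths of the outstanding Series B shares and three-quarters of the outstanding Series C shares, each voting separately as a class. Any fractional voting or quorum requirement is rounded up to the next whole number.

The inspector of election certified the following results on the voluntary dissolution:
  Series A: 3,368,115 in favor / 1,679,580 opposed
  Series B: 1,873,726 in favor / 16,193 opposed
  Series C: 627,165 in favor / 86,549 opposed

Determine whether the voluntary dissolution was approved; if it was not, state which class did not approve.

Series A: 3/5 of 5613525 = 3368115; 3,368,115 required, 3,368,115 in favor — approved.
Series B: 4/5 of 2342181 = 1873744.80, rounded up to 1873745; 1,873,745 required, 1,873,726 in favor — not approved.
Series C: 3/4 of 835866 = 626899.50, rounded up to 626900; 626,900 required, 627,165 in favor — approved.

Not approved — the Series B shares did not give the required vote.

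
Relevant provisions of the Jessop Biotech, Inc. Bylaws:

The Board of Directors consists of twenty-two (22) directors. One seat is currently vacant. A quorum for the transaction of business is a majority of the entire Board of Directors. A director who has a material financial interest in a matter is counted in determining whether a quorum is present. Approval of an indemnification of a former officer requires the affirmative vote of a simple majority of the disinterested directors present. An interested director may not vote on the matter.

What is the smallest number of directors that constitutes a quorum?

A majority of 22 is 12.

12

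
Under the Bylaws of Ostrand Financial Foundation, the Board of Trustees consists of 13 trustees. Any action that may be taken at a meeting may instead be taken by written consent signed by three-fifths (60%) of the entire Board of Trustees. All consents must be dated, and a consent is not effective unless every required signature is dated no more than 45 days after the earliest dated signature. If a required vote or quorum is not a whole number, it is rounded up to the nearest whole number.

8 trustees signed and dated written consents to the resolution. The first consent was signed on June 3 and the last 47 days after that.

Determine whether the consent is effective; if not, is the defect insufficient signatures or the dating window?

Signatures required: three-fifths (60%) of 13 — 3/5 of 13 = 7.80, rounded up to 8, so 8 needed; 8 signed. Sufficient.
Dating window: the latest signature is 47 days after the earliest; the limit is 45 days. Outside the window.

Not effective — dating-window requirement not satisfied.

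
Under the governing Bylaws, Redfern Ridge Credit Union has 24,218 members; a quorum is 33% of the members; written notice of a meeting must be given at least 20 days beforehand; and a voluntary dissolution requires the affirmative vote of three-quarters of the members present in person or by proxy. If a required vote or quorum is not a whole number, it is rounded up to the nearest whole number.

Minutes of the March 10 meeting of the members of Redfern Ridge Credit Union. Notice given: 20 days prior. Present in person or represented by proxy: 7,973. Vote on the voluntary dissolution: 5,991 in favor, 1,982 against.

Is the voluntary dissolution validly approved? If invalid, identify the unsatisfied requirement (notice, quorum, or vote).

Invalid — quorum requirement not satisfied.

Notice: 20 days given; 20 required. Satisfied.
Quorum: 33% of 24,218 = 7,991.94, rounded up to 7,992; 7,973 present. Not satisfied.
Vote: requires three-fourths of those present (7,973); 3/4 of 7973 = 5979.75, rounded up to 5980, so 5,980 needed; 5,991 in favor. Satisfied.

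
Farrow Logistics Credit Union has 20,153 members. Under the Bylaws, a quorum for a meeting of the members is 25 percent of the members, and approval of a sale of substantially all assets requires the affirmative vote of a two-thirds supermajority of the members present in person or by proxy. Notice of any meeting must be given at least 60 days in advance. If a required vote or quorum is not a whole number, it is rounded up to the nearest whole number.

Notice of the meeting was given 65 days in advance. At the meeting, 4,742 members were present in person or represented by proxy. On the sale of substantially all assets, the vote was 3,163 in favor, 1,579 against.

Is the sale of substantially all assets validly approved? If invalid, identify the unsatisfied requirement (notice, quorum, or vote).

Invalid — quorum requirement not satisfied.

Notice: 65 days given; 60 required. Satisfied.
Quorum: 25% of 20,153 = 5,038.25, rounded up to 5,039; 4,742 present. Not satisfied.
Vote: requires two-thirds of those present (4,742); 2/3 of 4742 = 3161.33, rounded up to 3162, so 3,162 needed; 3,163 in favor. Satisfied.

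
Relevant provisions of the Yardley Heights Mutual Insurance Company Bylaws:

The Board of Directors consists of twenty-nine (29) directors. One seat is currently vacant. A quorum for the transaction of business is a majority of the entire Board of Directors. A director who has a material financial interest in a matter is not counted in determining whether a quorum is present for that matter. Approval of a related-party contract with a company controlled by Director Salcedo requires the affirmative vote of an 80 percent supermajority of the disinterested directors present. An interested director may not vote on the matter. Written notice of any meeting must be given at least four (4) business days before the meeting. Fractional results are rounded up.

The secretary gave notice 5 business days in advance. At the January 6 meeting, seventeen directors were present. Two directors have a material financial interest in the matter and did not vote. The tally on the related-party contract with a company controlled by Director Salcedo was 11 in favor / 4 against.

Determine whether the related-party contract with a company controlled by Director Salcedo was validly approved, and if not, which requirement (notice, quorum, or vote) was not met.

Invalid — vote requirement not satisfied.

Notice: 5 business days given; 4 required (5 ≥ 4). Satisfied.
Quorum: 17 present, but the 2 interested directors do not count, leaving 15. Quorum is 15. Satisfied.
Vote: the related-party contract with a company controlled by Director Salcedo requires four-fifths of the disinterested directors present (17 − 2 = 15). 4/5 of 15 = 12, so 12 affirmative votes are needed; 11 voted in favor. Not satisfied.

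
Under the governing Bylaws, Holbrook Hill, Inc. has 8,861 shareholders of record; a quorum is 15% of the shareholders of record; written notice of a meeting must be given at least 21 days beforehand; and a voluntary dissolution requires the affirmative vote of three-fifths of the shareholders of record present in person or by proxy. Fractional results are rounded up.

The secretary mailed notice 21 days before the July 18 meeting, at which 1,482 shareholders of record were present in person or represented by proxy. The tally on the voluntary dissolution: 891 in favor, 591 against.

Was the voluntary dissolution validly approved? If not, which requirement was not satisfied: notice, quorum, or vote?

Notice: 21 days given; 21 required. Satisfied.
Quorum: 15% of 8,861 = 1,329.15, rounded up to 1,330; 1,482 present. Satisfied.
Vote: requires three-fifths of those present (1,482); 3/5 of 1482 = 889.20, rounded up to 890, so 890 needed; 891 in favor. Satisfied.

Valid — all requirements satisfied.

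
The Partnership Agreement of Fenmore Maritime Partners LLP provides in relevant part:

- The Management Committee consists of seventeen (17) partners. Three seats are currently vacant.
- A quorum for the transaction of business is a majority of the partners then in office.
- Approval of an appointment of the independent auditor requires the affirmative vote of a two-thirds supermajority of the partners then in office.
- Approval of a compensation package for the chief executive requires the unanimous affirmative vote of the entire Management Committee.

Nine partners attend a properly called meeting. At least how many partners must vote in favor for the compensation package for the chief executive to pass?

17

The compensation package for the chief executive requires the unanimous vote of the entire Management Committee (17).
Unanimous means all 17.
(Only 9 can vote, so the compensation package for the chief executive cannot pass at this meeting, but the required vote is still 17.)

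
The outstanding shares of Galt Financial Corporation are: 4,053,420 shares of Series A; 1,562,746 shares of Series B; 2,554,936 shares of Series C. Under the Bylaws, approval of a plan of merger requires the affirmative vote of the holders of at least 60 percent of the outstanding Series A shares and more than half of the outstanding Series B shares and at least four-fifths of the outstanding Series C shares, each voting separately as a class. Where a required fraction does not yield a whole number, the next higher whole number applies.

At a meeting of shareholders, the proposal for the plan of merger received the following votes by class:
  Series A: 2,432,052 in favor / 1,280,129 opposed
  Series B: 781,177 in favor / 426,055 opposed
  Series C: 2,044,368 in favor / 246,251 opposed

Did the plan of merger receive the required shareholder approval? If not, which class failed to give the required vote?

Series A: 3/5 of 4053420 = 2432052; 2,432,052 required, 2,432,052 in favor — approved.
Series B: a majority of 1562746 is 781374; 781,374 required, 781,177 in favor — not approved.
Series C: 4/5 of 2554936 = 2043948.80, rounded up to 2043949; 2,043,949 required, 2,044,368 in favor — approved.

Not approved — the Series B shares did not give the required vote.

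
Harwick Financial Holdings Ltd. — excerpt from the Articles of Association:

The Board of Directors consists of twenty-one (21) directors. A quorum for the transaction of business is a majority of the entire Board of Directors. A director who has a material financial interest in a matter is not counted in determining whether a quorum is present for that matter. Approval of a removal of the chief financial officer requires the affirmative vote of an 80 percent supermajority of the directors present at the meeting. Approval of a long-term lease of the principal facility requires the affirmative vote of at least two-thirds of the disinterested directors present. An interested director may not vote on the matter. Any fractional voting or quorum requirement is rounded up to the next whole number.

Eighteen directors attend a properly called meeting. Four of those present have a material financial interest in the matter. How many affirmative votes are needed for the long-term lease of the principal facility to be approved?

The long-term lease of the principal facility requires two-thirds of the disinterested directors present (18 − 4 = 14).
2/3 of 14 = 9.33, rounded up to 10.

10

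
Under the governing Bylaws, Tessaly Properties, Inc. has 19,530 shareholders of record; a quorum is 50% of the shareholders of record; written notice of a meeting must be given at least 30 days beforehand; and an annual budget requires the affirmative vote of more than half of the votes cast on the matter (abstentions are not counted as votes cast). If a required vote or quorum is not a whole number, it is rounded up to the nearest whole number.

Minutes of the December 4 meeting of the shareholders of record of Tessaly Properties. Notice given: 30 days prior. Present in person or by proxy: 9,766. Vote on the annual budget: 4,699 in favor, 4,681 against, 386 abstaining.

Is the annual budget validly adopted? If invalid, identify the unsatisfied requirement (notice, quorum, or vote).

Valid — all requirements satisfied.

Notice: 30 days given; 30 required. Satisfied.
Quorum: 50% of 19,530 = 9,765; 9,766 present. Satisfied.
Vote: requires a majority of the votes cast (9,766 − 386 abstaining = 9,380); a majority of 9380 is 4691, so 4,691 needed; 4,699 in favor. Satisfied.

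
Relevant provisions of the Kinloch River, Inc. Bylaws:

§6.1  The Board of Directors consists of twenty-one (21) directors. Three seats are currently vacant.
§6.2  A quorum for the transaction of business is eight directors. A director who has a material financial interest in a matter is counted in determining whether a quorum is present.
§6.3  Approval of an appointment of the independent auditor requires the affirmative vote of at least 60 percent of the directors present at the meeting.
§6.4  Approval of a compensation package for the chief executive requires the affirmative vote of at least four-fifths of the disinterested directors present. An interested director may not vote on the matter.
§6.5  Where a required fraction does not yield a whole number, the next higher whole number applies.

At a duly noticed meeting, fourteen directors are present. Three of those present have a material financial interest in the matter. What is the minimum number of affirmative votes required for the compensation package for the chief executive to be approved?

The compensation package for the chief executive requires four-fifths of the disinterested directors present (14 − 3 = 11).
4/5 of 11 = 8.80, rounded up to 9.

9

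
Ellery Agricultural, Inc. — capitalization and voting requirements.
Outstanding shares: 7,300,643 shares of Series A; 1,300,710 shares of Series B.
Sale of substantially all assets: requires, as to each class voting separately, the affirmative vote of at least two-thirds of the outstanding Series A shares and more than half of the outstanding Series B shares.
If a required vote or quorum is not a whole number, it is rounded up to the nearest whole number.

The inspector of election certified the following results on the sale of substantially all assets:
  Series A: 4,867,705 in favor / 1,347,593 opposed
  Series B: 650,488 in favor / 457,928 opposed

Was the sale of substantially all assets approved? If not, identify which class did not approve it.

Series A: 2/3 of 7300643 = 4867095.33, rounded up to 4867096; 4,867,096 required, 4,867,705 in favor — approved.
Series B: a majority of 1300710 is 650356; 650,356 required, 650,488 in favor — approved.

Approved — every class gave the required vote.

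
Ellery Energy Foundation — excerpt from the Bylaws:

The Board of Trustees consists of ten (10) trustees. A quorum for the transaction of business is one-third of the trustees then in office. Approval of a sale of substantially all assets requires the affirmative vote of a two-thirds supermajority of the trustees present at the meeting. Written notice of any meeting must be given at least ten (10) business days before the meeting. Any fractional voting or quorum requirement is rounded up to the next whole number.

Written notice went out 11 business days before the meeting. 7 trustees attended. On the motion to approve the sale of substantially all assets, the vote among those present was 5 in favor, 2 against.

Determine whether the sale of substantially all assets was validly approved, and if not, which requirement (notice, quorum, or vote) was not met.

Notice: 11 business days given; 10 required (11 ≥ 10). Satisfied.
Quorum: 7 present; quorum is 4. Satisfied.
Vote: the sale of substantially all assets requires two-thirds of the trustees present (7). 2/3 of 7 = 4.67, rounded up to 5, so 5 affirmative votes are needed; 5 voted in favor. Satisfied.

Valid — all requirements satisfied.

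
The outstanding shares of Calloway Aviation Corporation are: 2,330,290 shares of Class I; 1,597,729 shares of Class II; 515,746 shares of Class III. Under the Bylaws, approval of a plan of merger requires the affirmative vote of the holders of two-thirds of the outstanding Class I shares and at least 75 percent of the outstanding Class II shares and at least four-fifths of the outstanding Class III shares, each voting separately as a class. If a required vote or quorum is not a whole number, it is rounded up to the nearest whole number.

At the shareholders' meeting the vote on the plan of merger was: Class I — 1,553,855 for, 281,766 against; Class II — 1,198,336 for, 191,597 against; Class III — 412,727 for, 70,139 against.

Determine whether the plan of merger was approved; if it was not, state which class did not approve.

Approved — every class gave the required vote.

Class I: 2/3 of 2330290 = 1553526.67, rounded up to 1553527; 1,553,527 required, 1,553,855 in favor — approved.
Class II: 3/4 of 1597729 = 1198296.75, rounded up to 1198297; 1,198,297 required, 1,198,336 in favor — approved.
Class III: 4/5 of 515746 = 412596.80, rounded up to 412597; 412,597 required, 412,727 in favor — approved.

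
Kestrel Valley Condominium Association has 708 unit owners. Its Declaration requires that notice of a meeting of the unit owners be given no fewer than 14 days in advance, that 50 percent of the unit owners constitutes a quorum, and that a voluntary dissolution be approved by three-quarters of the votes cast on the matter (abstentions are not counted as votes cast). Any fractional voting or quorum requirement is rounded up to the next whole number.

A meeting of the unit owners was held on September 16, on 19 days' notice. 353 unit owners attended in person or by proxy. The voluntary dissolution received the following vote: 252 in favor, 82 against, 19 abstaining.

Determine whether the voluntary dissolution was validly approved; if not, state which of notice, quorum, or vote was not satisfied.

Notice: 19 days given; 14 required. Satisfied.
Quorum: 50% of 708 = 354; 353 present. Not satisfied.
Vote: requires three-fourths of the votes cast (353 − 19 abstaining = 334); 3/4 of 334 = 250.50, rounded up to 251, so 251 needed; 252 in favor. Satisfied.

Invalid — quorum requirement not satisfied.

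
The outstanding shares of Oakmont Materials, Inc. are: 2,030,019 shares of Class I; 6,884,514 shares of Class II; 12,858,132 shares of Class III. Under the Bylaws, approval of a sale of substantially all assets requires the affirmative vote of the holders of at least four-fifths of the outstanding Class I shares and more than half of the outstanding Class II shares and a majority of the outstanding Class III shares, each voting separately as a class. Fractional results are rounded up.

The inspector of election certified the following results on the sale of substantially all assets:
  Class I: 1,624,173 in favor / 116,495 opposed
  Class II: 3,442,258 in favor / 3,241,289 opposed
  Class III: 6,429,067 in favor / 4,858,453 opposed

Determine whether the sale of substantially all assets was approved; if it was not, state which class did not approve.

Class I: 4/5 of 2030019 = 1624015.20, rounded up to 1624016; 1,624,016 required, 1,624,173 in favor — approved.
Class II: a majority of 6884514 is 3442258; 3,442,258 required, 3,442,258 in favor — approved.
Class III: a majority of 12858132 is 6429067; 6,429,067 required, 6,429,067 in favor — approved.

Approved — every class gave the required vote.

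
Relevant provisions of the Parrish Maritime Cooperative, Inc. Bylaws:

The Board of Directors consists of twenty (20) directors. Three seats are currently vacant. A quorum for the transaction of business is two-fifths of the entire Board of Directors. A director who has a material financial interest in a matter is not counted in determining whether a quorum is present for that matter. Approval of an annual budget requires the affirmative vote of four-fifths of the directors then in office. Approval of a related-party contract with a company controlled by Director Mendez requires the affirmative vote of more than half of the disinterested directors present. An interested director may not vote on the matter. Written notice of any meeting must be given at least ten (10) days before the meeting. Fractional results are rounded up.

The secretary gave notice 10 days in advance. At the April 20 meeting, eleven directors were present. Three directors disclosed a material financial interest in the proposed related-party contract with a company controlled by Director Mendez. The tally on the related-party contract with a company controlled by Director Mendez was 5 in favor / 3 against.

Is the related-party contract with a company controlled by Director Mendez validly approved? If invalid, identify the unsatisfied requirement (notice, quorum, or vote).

Valid — all requirements satisfied.

Notice: 10 days given; 10 required (10 ≥ 10). Satisfied.
Quorum: 11 present, but the 3 interested directors do not count, leaving 8. Quorum is 8. Satisfied.
Vote: the related-party contract with a company controlled by Director Mendez requires a majority of the disinterested directors present (11 − 3 = 8). A majority of 8 is 5, so 5 affirmative votes are needed; 5 voted in favor. Satisfied.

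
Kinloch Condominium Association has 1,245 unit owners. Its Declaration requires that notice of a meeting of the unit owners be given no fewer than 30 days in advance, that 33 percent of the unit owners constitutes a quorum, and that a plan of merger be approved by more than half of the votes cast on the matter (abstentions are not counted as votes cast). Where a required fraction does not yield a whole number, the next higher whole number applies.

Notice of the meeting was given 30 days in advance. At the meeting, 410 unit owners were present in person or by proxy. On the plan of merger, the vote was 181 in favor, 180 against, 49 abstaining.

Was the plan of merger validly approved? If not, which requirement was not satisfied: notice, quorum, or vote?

Invalid — quorum requirement not satisfied.

Notice: 30 days given; 30 required. Satisfied.
Quorum: 33% of 1,245 = 410.85, rounded up to 411; 410 present. Not satisfied.
Vote: requires a majority of the votes cast (410 − 49 abstaining = 361); a majority of 361 is 181, so 181 needed; 181 in favor. Satisfied.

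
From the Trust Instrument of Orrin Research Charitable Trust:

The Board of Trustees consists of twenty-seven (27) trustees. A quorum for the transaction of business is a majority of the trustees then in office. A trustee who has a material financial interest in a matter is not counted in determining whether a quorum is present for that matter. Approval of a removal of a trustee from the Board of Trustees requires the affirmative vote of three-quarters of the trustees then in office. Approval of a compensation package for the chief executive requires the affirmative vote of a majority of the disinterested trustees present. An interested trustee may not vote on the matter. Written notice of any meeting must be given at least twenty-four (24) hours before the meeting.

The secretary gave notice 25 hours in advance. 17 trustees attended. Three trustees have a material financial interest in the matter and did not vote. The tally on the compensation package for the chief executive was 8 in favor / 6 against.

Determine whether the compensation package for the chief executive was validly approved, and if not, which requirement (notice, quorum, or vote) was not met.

Notice: 25 hours given; 24 required (25 ≥ 24). Satisfied.
Quorum: 17 present, but the 3 interested trustees do not count, leaving 14. Quorum is 14. Satisfied.
Vote: the compensation package for the chief executive requires a majority of the disinterested trustees present (17 − 3 = 14). A majority of 14 is 8, so 8 affirmative votes are needed; 8 voted in favor. Satisfied.

Valid — all requirements satisfied.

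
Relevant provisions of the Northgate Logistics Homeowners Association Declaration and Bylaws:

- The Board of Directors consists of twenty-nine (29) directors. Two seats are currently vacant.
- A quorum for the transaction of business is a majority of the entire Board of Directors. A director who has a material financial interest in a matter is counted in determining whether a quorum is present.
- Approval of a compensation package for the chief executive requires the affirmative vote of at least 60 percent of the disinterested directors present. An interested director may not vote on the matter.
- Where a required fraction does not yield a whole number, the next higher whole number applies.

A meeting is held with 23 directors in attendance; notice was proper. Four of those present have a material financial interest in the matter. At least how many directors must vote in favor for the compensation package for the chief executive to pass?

The compensation package for the chief executive requires three-fifths of the disinterested directors present (23 − 4 = 19).
3/5 of 19 = 11.40, rounded up to 12.

12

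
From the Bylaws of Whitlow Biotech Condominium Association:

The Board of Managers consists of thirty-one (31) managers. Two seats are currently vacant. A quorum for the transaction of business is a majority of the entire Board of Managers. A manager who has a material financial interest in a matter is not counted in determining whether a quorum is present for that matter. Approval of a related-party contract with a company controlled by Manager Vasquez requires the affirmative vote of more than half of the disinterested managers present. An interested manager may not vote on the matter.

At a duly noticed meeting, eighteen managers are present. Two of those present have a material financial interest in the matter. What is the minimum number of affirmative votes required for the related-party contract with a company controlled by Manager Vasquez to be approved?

The related-party contract with a company controlled by Manager Vasquez requires a majority of the disinterested managers present (18 − 2 = 16).
A majority of 16 is 9.

9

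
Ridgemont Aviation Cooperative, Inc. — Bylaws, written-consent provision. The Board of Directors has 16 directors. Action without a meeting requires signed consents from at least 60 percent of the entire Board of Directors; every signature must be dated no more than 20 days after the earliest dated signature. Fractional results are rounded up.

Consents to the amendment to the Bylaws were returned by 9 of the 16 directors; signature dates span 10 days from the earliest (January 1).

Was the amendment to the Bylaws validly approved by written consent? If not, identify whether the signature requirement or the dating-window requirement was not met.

Not effective — insufficient signatures.

Signatures required: at least 60 percent of 16 — 3/5 of 16 = 9.60, rounded up to 10, so 10 needed; 9 signed. Insufficient.
Dating window: the latest signature is 10 days after the earliest; the limit is 20 days. Within the window.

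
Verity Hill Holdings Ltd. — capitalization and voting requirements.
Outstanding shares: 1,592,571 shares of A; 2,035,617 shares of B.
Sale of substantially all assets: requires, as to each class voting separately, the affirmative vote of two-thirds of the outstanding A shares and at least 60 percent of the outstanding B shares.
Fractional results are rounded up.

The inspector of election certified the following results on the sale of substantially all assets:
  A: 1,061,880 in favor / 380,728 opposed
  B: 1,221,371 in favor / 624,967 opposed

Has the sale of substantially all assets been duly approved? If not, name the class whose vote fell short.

Approved — every class gave the required vote.

A: 2/3 of 1592571 = 1061714; 1,061,714 required, 1,061,880 in favor — approved.
B: 3/5 of 2035617 = 1221370.20, rounded up to 1221371; 1,221,371 required, 1,221,371 in favor — approved.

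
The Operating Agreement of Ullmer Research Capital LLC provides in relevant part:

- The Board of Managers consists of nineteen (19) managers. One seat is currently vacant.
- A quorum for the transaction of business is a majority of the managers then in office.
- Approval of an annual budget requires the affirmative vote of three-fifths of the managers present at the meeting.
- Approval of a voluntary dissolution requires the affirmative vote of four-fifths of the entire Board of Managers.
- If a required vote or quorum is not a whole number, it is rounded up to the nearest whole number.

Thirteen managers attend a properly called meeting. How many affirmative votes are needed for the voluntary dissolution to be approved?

16

The voluntary dissolution requires four-fifths of the entire Board of Managers (19).
4/5 of 19 = 15.20, rounded up to 16.
(Only 13 can vote, so the voluntary dissolution cannot pass at this meeting, but the required vote is still 16.)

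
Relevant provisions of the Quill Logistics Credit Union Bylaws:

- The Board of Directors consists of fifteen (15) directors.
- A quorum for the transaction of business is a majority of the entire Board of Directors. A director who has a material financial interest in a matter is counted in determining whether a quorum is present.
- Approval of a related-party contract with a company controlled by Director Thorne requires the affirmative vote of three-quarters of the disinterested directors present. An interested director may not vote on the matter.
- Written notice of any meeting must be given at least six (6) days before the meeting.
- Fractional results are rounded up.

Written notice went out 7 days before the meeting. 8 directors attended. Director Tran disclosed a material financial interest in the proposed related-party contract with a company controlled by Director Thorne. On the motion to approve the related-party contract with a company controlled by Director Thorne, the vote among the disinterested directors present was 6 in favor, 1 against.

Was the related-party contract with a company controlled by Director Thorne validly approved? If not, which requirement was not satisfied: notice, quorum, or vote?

Notice: 7 days given; 6 required (7 ≥ 6). Satisfied.
Quorum: 8 present (interested directors count toward quorum); quorum is 8. Satisfied.
Vote: the related-party contract with a company controlled by Director Thorne requires three-fourths of the disinterested directors present (8 − 1 = 7). 3/4 of 7 = 5.25, rounded up to 6, so 6 affirmative votes are needed; 6 voted in favor. Satisfied.

Valid — all requirements satisfied.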